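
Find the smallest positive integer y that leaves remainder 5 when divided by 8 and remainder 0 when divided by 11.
M = 8 × 11 = 88. M₁ = 11, y₁ ≡ 3 mod 8. M₂ = 8, y₂ ≡ 7 mod 11. y = 5×11×3 + 0×8×7 ≡ 77 mod 88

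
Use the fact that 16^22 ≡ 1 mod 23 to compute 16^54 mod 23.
By Fermat: 16^{22} ≡ 1 mod 23. 54 = 2×22 + 10. So 16^{54} ≡ 16^{10} ≡ 13 mod 23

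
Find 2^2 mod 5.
2^{2} = 4 ≡ 4 mod 5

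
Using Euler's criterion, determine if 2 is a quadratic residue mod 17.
By Euler's criterion: 2^{8} ≡ 1 mod 17. Since this equals 1, 2 is a QR.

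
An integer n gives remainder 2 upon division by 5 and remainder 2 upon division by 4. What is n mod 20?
M = 5 × 4 = 20. M₁ = 4, y₁ ≡ 4 mod 5. M₂ = 5, y₂ ≡ 1 mod 4. n = 2×4×4 + 2×5×1 ≡ 2 mod 20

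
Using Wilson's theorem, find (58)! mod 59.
By Wilson's theorem, (58)! ≡ -1 ≡ 58 mod 59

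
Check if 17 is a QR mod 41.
By Euler's criterion: 17^{20} ≡ 40 mod 41. Since this equals -1 (≡ 40), 17 is not a QR.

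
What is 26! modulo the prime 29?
(28)! = (26)! × (27) × (28) ≡ -1 (mod 29). So (26)! ≡ -1 × [(28)(27)]^(-1) ≡ 14 (mod 29)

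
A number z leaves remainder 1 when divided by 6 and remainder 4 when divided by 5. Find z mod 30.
M = 6 × 5 = 30. M₁ = 5, y₁ ≡ 5 mod 6. M₂ = 6, y₂ ≡ 1 mod 5. z = 1×5×5 + 4×6×1 ≡ 19 mod 30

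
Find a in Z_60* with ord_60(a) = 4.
17 has order 4 mod 60 since 17^{4} ≡ 1 mod 60 and no smaller power works.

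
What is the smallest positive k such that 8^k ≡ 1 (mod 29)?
Powers of 8 mod 29: 8^1≡8, 8^2≡6, 8^3≡19, 8^4≡7, 8^5≡27, 8^6≡13, 8^7≡17, 8^8≡20, 8^9≡15, 8^10≡4, 8^11≡3, 8^12≡24, 8^13≡18, 8^14≡28, 8^15≡21, 8^16≡23, 8^17≡10, 8^18≡22, 8^19≡2, 8^20≡16, 8^21≡12, 8^22≡9, 8^23≡14, 8^24≡25, 8^25≡26, 8^26≡5, 8^27≡11, 8^28≡1. Order = 28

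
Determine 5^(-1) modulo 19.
Since 19 is prime, by Fermat 5^(-1) ≡ 5^{17} ≡ 4 (mod 19). Verify: 5 × 4 = 20 ≡ 1 (mod 19)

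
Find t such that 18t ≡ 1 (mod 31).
Since 31 is prime, by Fermat 18^(-1) ≡ 18^{29} ≡ 19 (mod 31). Verify: 18 × 19 = 342 ≡ 1 (mod 31)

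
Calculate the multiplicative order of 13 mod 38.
Powers of 13 mod 38: 13^1≡13, 13^2≡17, 13^3≡31, 13^4≡23, 13^5≡33, 13^6≡11, 13^7≡29, 13^8≡35, 13^9≡37, 13^10≡25, 13^11≡21, 13^12≡7, 13^13≡15, 13^14≡5, 13^15≡27, 13^16≡9, 13^17≡3, 13^18≡1. Order = 18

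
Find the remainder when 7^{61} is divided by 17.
By Fermat: 7^{16} ≡ 1 mod 17. 61 = 3×16 + 13. So 7^{61} ≡ 7^{13} ≡ 6 mod 17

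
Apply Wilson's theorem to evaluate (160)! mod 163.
(162)! = (160)! × (161) × (162) ≡ -1 mod 163. So (160)! ≡ -1 × [(162)(161)]^(-1) ≡ 81 mod 163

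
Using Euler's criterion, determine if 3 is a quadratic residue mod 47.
By Euler's criterion: 3^{23} ≡ 1 mod 47. Since this equals 1, 3 is a QR.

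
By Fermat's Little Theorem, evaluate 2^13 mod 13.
By Fermat: 2^{12} ≡ 1 mod 13. So 2^{13} = 2^{12} · 2^{1} ≡ 2^{1} ≡ 2 mod 13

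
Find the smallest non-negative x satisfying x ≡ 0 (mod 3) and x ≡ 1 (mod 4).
M = 3 × 4 = 12. M₁ = 4, y₁ ≡ 1 (mod 3). M₂ = 3, y₂ ≡ 3 (mod 4). x = 0×4×1 + 1×3×3 ≡ 9 (mod 12)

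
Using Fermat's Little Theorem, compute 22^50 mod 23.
By Fermat: 22^{22} ≡ 1 mod 23. 50 = 2×22 + 6. So 22^{50} ≡ 22^{6} ≡ 1 mod 23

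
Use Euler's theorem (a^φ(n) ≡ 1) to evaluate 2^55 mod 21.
By Euler: 2^{12} ≡ 1 mod 21 since gcd(2, 21) = 1. 55 = 4×12 + 7. So 2^{55} ≡ 2^{7} ≡ 2 mod 21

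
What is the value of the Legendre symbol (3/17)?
(3/17) = 3^{8} mod 17 = -1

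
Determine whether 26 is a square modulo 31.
By Euler's criterion: 26^{15} ≡ 30 (mod 31). Since this equals -1 (≡ 30), 26 is not a QR.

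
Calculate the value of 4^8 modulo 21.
By repeated squaring (mod 21): 4^{1}≡4, 4^{2}≡16, 4^{4}≡4, 4^{8}≡16. So 4^{8} ≡ 16 (mod 21)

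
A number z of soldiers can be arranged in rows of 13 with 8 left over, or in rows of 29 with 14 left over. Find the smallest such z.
M = 13 × 29 = 377. M₁ = 29, y₁ ≡ 9 (mod 13). M₂ = 13, y₂ ≡ 9 (mod 29). z = 8×29×9 + 14×13×9 ≡ 333 (mod 377)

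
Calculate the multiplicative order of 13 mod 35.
Powers of 13 mod 35: 13^1≡13, 13^2≡29, 13^3≡27, 13^4≡1. So the order of 13 is 4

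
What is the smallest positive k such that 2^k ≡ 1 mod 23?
Powers of 2 mod 23: 2^1≡2, 2^2≡4, 2^3≡8, 2^4≡16, 2^5≡9, 2^6≡18, 2^7≡13, 2^8≡3, 2^9≡6, 2^10≡12, 2^11≡1. Order = 11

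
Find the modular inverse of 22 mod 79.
Since 79 is prime, by Fermat 22^(-1) ≡ 22^{77} ≡ 18 (mod 79). Verify: 22 × 18 = 396 ≡ 1 (mod 79)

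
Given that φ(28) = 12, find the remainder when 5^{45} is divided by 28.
By Euler: 5^{12} ≡ 1 (mod 28) since gcd(5, 28) = 1. 45 = 3×12 + 9. So 5^{45} ≡ 5^{9} ≡ 13 (mod 28)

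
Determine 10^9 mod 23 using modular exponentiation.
By repeated squaring (mod 23): 10^{1}≡10, 10^{2}≡8, 10^{4}≡18, 10^{8}≡2. Then 10^{9} = 10^{8+1} ≡ 2 × 10 ≡ 20 (mod 23)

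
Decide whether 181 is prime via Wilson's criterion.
(180)! mod 181 = 180. Since 180 ≡ -1 (mod 181), 181 is prime.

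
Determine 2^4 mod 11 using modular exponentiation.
2^{4} = 16 ≡ 5 mod 11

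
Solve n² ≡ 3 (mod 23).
The square roots of 3 mod 23 are 16 and 7. Verify: 16² = 256 ≡ 3 (mod 23)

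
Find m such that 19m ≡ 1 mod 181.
Since 181 is prime, by Fermat 19^(-1) ≡ 19^{179} ≡ 162 mod 181. Verify: 19 × 162 = 3078 ≡ 1 mod 181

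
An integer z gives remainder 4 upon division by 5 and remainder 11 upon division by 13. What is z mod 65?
M = 5 × 13 = 65. M₁ = 13, y₁ ≡ 2 mod 5. M₂ = 5, y₂ ≡ 8 mod 13. z = 4×13×2 + 11×5×8 ≡ 24 mod 65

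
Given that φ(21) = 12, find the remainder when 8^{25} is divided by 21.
By Euler: 8^{12} ≡ 1 mod 21 since gcd(8, 21) = 1. 25 = 2×12 + 1. So 8^{25} ≡ 8^{1} ≡ 8 mod 21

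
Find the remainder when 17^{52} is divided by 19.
By Fermat: 17^{18} ≡ 1 mod 19. 52 = 2×18 + 16. So 17^{52} ≡ 17^{16} ≡ 5 mod 19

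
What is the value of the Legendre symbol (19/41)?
(19/41) = 19^{20} mod 41 = -1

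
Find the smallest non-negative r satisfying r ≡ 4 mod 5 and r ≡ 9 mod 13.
M = 5 × 13 = 65. M₁ = 13, y₁ ≡ 2 mod 5. M₂ = 5, y₂ ≡ 8 mod 13. r = 4×13×2 + 9×5×8 ≡ 9 mod 65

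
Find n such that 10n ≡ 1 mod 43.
Since 43 is prime, by Fermat 10^(-1) ≡ 10^{41} ≡ 13 mod 43. Verify: 10 × 13 = 130 ≡ 1 mod 43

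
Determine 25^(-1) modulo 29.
Since 29 is prime, by Fermat 25^(-1) ≡ 25^{27} ≡ 7 mod 29. Verify: 25 × 7 = 175 ≡ 1 mod 29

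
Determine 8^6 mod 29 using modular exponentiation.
By repeated squaring (mod 29): 8^{1}≡8, 8^{2}≡6, 8^{4}≡7. Then 8^{6} = 8^{4+2} ≡ 7 × 6 ≡ 13 (mod 29)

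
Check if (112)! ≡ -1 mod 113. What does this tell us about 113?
(112)! mod 113 = 112. Since this equals -1 mod 113, Wilson confirms 113 is prime.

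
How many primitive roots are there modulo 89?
A prime p has φ(p-1) primitive roots; here φ(88) = 40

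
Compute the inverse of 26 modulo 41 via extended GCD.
Extended GCD: 26(-11) + 41(7) = 1. So 26^(-1) ≡ -11 ≡ 30 mod 41. Verify: 26 × 30 = 780 ≡ 1 mod 41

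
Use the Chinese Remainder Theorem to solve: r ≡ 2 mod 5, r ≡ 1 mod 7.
M = 5 × 7 = 35. M₁ = 7, y₁ ≡ 3 mod 5. M₂ = 5, y₂ ≡ 3 mod 7. r = 2×7×3 + 1×5×3 ≡ 22 mod 35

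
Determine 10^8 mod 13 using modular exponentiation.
By repeated squaring (mod 13): 10^{1}≡10, 10^{2}≡9, 10^{4}≡3, 10^{8}≡9. So 10^{8} ≡ 9 (mod 13)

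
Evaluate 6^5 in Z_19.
By repeated squaring mod 19: 6^{1}≡6, 6^{2}≡17, 6^{4}≡4. Then 6^{5} = 6^{4+1} ≡ 4 × 6 ≡ 5 mod 19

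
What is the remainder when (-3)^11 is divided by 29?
By repeated squaring (mod 29): (-3)^{1}≡26, (-3)^{2}≡9, (-3)^{4}≡23, (-3)^{8}≡7. Then (-3)^{11} = (-3)^{8+2+1} ≡ 7 × 9 × 26 ≡ 14 (mod 29)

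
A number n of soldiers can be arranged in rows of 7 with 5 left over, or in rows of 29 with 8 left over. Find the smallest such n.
M = 7 × 29 = 203. M₁ = 29, y₁ ≡ 1 (mod 7). M₂ = 7, y₂ ≡ 25 (mod 29). n = 5×29×1 + 8×7×25 ≡ 124 (mod 203)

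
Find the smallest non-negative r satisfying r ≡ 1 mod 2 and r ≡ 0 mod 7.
M = 2 × 7 = 14. M₁ = 7, y₁ ≡ 1 mod 2. M₂ = 2, y₂ ≡ 4 mod 7. r = 1×7×1 + 0×2×4 ≡ 7 mod 14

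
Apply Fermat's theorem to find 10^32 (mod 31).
By Fermat: 10^{30} ≡ 1 (mod 31). So 10^{32} = 10^{30} · 10^{2} ≡ 10^{2} ≡ 7 (mod 31)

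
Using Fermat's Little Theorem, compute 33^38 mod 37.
By Fermat: 33^{36} ≡ 1 (mod 37). So 33^{38} = 33^{36} · 33^{2} ≡ 33^{2} ≡ 16 (mod 37)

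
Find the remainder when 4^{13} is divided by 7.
By Fermat: 4^{6} ≡ 1 mod 7. 13 = 2×6 + 1. So 4^{13} ≡ 4^{1} ≡ 4 mod 7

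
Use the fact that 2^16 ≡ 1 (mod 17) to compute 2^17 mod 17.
By Fermat: 2^{16} ≡ 1 (mod 17). So 2^{17} = 2^{16} · 2^{1} ≡ 2^{1} ≡ 2 (mod 17)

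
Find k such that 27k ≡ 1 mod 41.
Since 41 is prime, by Fermat 27^(-1) ≡ 27^{39} ≡ 38 mod 41. Verify: 27 × 38 = 1026 ≡ 1 mod 41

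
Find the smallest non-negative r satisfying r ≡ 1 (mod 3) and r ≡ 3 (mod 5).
M = 3 × 5 = 15. M₁ = 5, y₁ ≡ 2 (mod 3). M₂ = 3, y₂ ≡ 2 (mod 5). r = 1×5×2 + 3×3×2 ≡ 13 (mod 15)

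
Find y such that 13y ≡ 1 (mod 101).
Since 101 is prime, by Fermat 13^(-1) ≡ 13^{99} ≡ 70 (mod 101). Verify: 13 × 70 = 910 ≡ 1 (mod 101)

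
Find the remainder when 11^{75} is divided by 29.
By Fermat: 11^{28} ≡ 1 (mod 29). 75 = 2×28 + 19. So 11^{75} ≡ 11^{19} ≡ 15 (mod 29)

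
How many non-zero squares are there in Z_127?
For prime 127, there are (p-1)/2 = (127-1)/2 = 63 quadratic residues (excluding 0).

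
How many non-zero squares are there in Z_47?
For prime 47, there are (p-1)/2 = (47-1)/2 = 23 quadratic residues (excluding 0).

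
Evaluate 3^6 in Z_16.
By repeated squaring (mod 16): 3^{1}≡3, 3^{2}≡9, 3^{4}≡1. Then 3^{6} = 3^{4+2} ≡ 1 × 9 ≡ 9 (mod 16)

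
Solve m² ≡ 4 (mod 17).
The square roots of 4 mod 17 are 2 and 15. Verify: 2² = 4 ≡ 4 (mod 17)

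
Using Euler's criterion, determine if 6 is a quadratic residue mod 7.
By Euler's criterion: 6^{3} ≡ 6 (mod 7). Since this equals -1 (≡ 6), 6 is not a QR.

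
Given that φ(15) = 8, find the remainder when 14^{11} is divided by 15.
By Euler: 14^{8} ≡ 1 (mod 15) since gcd(14, 15) = 1. 11 = 1×8 + 3. So 14^{11} ≡ 14^{3} ≡ 14 (mod 15)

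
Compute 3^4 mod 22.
3^{4} = 81 ≡ 15 (mod 22)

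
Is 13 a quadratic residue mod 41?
By Euler's criterion: 13^{20} ≡ 40 (mod 41). Since this equals -1 (≡ 40), 13 is not a QR.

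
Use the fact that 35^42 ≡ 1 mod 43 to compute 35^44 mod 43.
By Fermat: 35^{42} ≡ 1 mod 43. So 35^{44} = 35^{42} · 35^{2} ≡ 35^{2} ≡ 21 mod 43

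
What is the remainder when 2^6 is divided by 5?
Using Fermat: 2^{4} ≡ 1 mod 5. 6 ≡ 2 mod 4. So 2^{6} ≡ 2^{2} ≡ 4 mod 5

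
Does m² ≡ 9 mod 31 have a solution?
By Euler's criterion: 9^{15} ≡ 1 mod 31. Since this equals 1, 9 is a QR.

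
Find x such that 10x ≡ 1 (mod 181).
Since 181 is prime, by Fermat 10^(-1) ≡ 10^{179} ≡ 163 (mod 181). Verify: 10 × 163 = 1630 ≡ 1 (mod 181)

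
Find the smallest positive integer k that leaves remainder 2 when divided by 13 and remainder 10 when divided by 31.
M = 13 × 31 = 403. M₁ = 31, y₁ ≡ 8 mod 13. M₂ = 13, y₂ ≡ 12 mod 31. k = 2×31×8 + 10×13×12 ≡ 41 mod 403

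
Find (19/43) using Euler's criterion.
(19/43) = 19^{21} mod 43 = -1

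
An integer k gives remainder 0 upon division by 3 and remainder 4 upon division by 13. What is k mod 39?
M = 3 × 13 = 39. M₁ = 13, y₁ ≡ 1 mod 3. M₂ = 3, y₂ ≡ 9 mod 13. k = 0×13×1 + 4×3×9 ≡ 30 mod 39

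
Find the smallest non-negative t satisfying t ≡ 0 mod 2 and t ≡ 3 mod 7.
M = 2 × 7 = 14. M₁ = 7, y₁ ≡ 1 mod 2. M₂ = 2, y₂ ≡ 4 mod 7. t = 0×7×1 + 3×2×4 ≡ 10 mod 14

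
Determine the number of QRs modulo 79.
For prime 79, there are (p-1)/2 = (79-1)/2 = 39 quadratic residues (excluding 0).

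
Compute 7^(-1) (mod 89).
Since 89 is prime, by Fermat 7^(-1) ≡ 7^{87} ≡ 51 (mod 89). Verify: 7 × 51 = 357 ≡ 1 (mod 89)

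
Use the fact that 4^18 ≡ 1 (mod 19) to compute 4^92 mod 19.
By Fermat: 4^{18} ≡ 1 (mod 19). 92 = 5×18 + 2. So 4^{92} ≡ 4^{2} ≡ 16 (mod 19)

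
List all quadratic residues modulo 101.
Squares in Z_101*: {1, 4, 5, 6, 9, 13, 14, 16, 17, 19, 20, 21, 22, 23, 24, 25, 30, 31, 33, 36, 37, 43, 45, 47, 49, 52, 54, 56, 58, 64, 65, 68, 70, 71, 76, 77, 78, 79, 80, 81, 82, 84, 85, 87, 88, 92, 95, 96, 97, 100}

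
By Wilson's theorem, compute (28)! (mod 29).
By Wilson's theorem, (28)! ≡ -1 ≡ 28 (mod 29)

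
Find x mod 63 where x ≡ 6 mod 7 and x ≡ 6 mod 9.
M = 7 × 9 = 63. M₁ = 9, y₁ ≡ 4 mod 7. M₂ = 7, y₂ ≡ 4 mod 9. x = 6×9×4 + 6×7×4 ≡ 6 mod 63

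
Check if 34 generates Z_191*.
34^{95} ≡ 1 mod 191 and 95 < 190, so ord_191(34) = 95 ≠ 190 and 34 is not a primitive root.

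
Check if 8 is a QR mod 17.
By Euler's criterion: 8^{8} ≡ 1 mod 17. Since this equals 1, 8 is a QR.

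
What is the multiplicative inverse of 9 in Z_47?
Since 47 is prime, by Fermat 9^(-1) ≡ 9^{45} ≡ 21 mod 47. Verify: 9 × 21 = 189 ≡ 1 mod 47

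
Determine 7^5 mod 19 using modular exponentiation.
By repeated squaring (mod 19): 7^{1}≡7, 7^{2}≡11, 7^{4}≡7. Then 7^{5} = 7^{4+1} ≡ 7 × 7 ≡ 11 (mod 19)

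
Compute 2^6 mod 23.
By repeated squaring mod 23: 2^{1}≡2, 2^{2}≡4, 2^{4}≡16. Then 2^{6} = 2^{4+2} ≡ 16 × 4 ≡ 18 mod 23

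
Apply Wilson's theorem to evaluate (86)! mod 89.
(88)! = (86)! × (87) × (88) ≡ -1 (mod 89). So (86)! ≡ -1 × [(88)(87)]^(-1) ≡ 44 (mod 89)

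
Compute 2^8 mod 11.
By repeated squaring mod 11: 2^{1}≡2, 2^{2}≡4, 2^{4}≡5, 2^{8}≡3. So 2^{8} ≡ 3 mod 11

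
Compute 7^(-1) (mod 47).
Since 47 is prime, by Fermat 7^(-1) ≡ 7^{45} ≡ 27 (mod 47). Verify: 7 × 27 = 189 ≡ 1 (mod 47)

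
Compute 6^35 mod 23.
Using Fermat: 6^{22} ≡ 1 mod 23. 35 ≡ 13 mod 22. So 6^{35} ≡ 6^{13} ≡ 13 mod 23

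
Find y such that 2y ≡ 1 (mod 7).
Since 7 is prime, by Fermat 2^(-1) ≡ 2^{5} ≡ 4 (mod 7). Verify: 2 × 4 = 8 ≡ 1 (mod 7)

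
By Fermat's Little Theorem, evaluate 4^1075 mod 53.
By Fermat: 4^{52} ≡ 1 mod 53. 1075 ≡ 35 mod 52. So 4^{1075} ≡ 4^{35} ≡ 6 mod 53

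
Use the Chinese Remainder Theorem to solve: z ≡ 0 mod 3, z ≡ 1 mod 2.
M = 3 × 2 = 6. M₁ = 2, y₁ ≡ 2 mod 3. M₂ = 3, y₂ ≡ 1 mod 2. z = 0×2×2 + 1×3×1 ≡ 3 mod 6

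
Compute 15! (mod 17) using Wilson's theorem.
(16)! = (15)! × (16) ≡ -1 (mod 17). So (15)! ≡ -1 × (16)^(-1) ≡ (-1)×(-1) = 1 (mod 17)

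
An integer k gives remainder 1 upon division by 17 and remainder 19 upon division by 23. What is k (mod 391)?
M = 17 × 23 = 391. M₁ = 23, y₁ ≡ 3 (mod 17). M₂ = 17, y₂ ≡ 19 (mod 23). k = 1×23×3 + 19×17×19 ≡ 341 (mod 391)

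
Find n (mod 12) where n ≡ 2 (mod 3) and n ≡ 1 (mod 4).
M = 3 × 4 = 12. M₁ = 4, y₁ ≡ 1 (mod 3). M₂ = 3, y₂ ≡ 3 (mod 4). n = 2×4×1 + 1×3×3 ≡ 5 (mod 12)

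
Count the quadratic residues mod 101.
The squaring map on Z_101* is 2-to-1, so there are (100)/2 = 50 QRs.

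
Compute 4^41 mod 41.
Using Fermat: 4^{40} ≡ 1 (mod 41). 41 ≡ 1 (mod 40). So 4^{41} ≡ 4^{1} ≡ 4 (mod 41)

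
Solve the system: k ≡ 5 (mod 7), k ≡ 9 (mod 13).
M = 7 × 13 = 91. M₁ = 13, y₁ ≡ 6 (mod 7). M₂ = 7, y₂ ≡ 2 (mod 13). k = 5×13×6 + 9×7×2 ≡ 61 (mod 91)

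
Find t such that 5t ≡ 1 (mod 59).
Since 59 is prime, by Fermat 5^(-1) ≡ 5^{57} ≡ 12 (mod 59). Verify: 5 × 12 = 60 ≡ 1 (mod 59)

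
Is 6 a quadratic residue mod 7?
By Euler's criterion: 6^{3} ≡ 6 mod 7. Since this equals -1 (≡ 6), 6 is not a QR.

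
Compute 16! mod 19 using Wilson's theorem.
(18)! = (16)! × (17) × (18) ≡ -1 mod 19. So (16)! ≡ -1 × [(18)(17)]^(-1) ≡ 9 mod 19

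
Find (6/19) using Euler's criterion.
(6/19) = 6^{9} mod 19 = 1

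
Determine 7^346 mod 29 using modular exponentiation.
Using Fermat: 7^{28} ≡ 1 mod 29. 346 ≡ 10 mod 28. So 7^{346} ≡ 7^{10} ≡ 24 mod 29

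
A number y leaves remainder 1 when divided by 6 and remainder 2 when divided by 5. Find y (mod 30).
M = 6 × 5 = 30. M₁ = 5, y₁ ≡ 5 (mod 6). M₂ = 6, y₂ ≡ 1 (mod 5). y = 1×5×5 + 2×6×1 ≡ 7 (mod 30)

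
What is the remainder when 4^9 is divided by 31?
By repeated squaring (mod 31): 4^{1}≡4, 4^{2}≡16, 4^{4}≡8, 4^{8}≡2. Then 4^{9} = 4^{8+1} ≡ 2 × 4 ≡ 8 (mod 31)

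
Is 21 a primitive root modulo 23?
ord_23(21) divides 22. For each prime q|22: 21^{11}≡22, 21^{2}≡4, none ≡ 1. So 21 has order 22 and is a primitive root mod 23.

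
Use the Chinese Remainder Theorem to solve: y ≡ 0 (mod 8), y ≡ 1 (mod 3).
M = 8 × 3 = 24. M₁ = 3, y₁ ≡ 3 (mod 8). M₂ = 8, y₂ ≡ 2 (mod 3). y = 0×3×3 + 1×8×2 ≡ 16 (mod 24)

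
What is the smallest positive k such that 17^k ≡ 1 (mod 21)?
Powers of 17 mod 21: 17^1≡17, 17^2≡16, 17^3≡20, 17^4≡4, 17^5≡5, 17^6≡1. So the order of 17 is 6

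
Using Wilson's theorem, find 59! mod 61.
(60)! = (59)! × (60) ≡ -1 (mod 61). So (59)! ≡ -1 × (60)^(-1) ≡ (-1)×(-1) = 1 (mod 61)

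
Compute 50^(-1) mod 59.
Since 59 is prime, by Fermat 50^(-1) ≡ 50^{57} ≡ 13 mod 59. Verify: 50 × 13 = 650 ≡ 1 mod 59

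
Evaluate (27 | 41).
(27/41) = 27^{20} mod 41 = -1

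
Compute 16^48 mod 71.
By repeated squaring (mod 71): 16^{1}≡16, 16^{2}≡43, 16^{4}≡3, 16^{8}≡9, 16^{16}≡10, 16^{32}≡29. Then 16^{48} = 16^{32+16} ≡ 29 × 10 ≡ 6 (mod 71)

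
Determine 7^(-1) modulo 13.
Since 13 is prime, by Fermat 7^(-1) ≡ 7^{11} ≡ 2 (mod 13). Verify: 7 × 2 = 14 ≡ 1 (mod 13)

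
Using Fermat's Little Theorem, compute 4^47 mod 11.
By Fermat: 4^{10} ≡ 1 mod 11. 47 = 4×10 + 7. So 4^{47} ≡ 4^{7} ≡ 5 mod 11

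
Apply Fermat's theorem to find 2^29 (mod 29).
By Fermat: 2^{28} ≡ 1 (mod 29). So 2^{29} = 2^{28} · 2^{1} ≡ 2^{1} ≡ 2 (mod 29)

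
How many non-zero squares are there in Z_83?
For prime 83, there are (p-1)/2 = (83-1)/2 = 41 quadratic residues (excluding 0).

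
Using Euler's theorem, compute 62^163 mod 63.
By Euler: 62^{36} ≡ 1 mod 63 since gcd(62, 63) = 1. 163 = 4×36 + 19. So 62^{163} ≡ 62^{19} ≡ 62 mod 63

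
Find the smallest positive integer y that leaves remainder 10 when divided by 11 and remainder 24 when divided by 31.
M = 11 × 31 = 341. M₁ = 31, y₁ ≡ 5 mod 11. M₂ = 11, y₂ ≡ 17 mod 31. y = 10×31×5 + 24×11×17 ≡ 241 mod 341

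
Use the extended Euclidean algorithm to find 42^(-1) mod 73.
Extended GCD: 42(-33) + 73(19) = 1. So 42^(-1) ≡ -33 ≡ 40 (mod 73). Verify: 42 × 40 = 1680 ≡ 1 (mod 73)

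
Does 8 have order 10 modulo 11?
ord_11(8) divides 10. For each prime q|10: 8^{5}≡10, 8^{2}≡9, none ≡ 1. So 8 has order 10 and is a primitive root mod 11.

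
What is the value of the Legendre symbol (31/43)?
(31/43) = 31^{21} mod 43 = 1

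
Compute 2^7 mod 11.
By repeated squaring (mod 11): 2^{1}≡2, 2^{2}≡4, 2^{4}≡5. Then 2^{7} = 2^{4+2+1} ≡ 5 × 4 × 2 ≡ 7 (mod 11)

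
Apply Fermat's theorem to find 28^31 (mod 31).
By Fermat: 28^{30} ≡ 1 (mod 31). So 28^{31} = 28^{30} · 28^{1} ≡ 28^{1} ≡ 28 (mod 31)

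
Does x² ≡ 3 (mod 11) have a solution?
By Euler's criterion: 3^{5} ≡ 1 (mod 11). Since this equals 1, 3 is a QR.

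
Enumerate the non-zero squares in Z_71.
QRs mod 71: {1, 2, 3, 4, 5, 6, 8, 9, 10, 12, 15, 16, 18, 19, 20, 24, 25, 27, 29, 30, 32, 36, 37, 38, 40, 43, 45, 48, 49, 50, 54, 57, 58, 60, 64}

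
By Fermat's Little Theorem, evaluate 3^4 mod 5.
By Fermat's Little Theorem, 3^{4} ≡ 1 (mod 5) since 5 is prime and gcd(3, 5) = 1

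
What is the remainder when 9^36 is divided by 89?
By repeated squaring (mod 89): 9^{1}≡9, 9^{2}≡81, 9^{4}≡64, 9^{8}≡2, 9^{16}≡4, 9^{32}≡16. Then 9^{36} = 9^{32+4} ≡ 16 × 64 ≡ 45 (mod 89)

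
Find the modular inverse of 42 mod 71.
Since 71 is prime, by Fermat 42^(-1) ≡ 42^{69} ≡ 22 mod 71. Verify: 42 × 22 = 924 ≡ 1 mod 71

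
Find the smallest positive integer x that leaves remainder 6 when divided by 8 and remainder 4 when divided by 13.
M = 8 × 13 = 104. M₁ = 13, y₁ ≡ 5 mod 8. M₂ = 8, y₂ ≡ 5 mod 13. x = 6×13×5 + 4×8×5 ≡ 30 mod 104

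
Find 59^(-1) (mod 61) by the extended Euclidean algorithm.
Extended GCD: 59(30) + 61(-29) = 1. So 59^(-1) ≡ 30 (mod 61). Verify: 59 × 30 = 1770 ≡ 1 (mod 61)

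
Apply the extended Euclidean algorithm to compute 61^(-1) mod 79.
Extended GCD: 61(-22) + 79(17) = 1. So 61^(-1) ≡ -22 ≡ 57 mod 79. Verify: 61 × 57 = 3477 ≡ 1 mod 79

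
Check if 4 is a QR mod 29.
By Euler's criterion: 4^{14} ≡ 1 (mod 29). Since this equals 1, 4 is a QR.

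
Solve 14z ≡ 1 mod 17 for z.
Since 17 is prime, by Fermat 14^(-1) ≡ 14^{15} ≡ 11 mod 17. Verify: 14 × 11 = 154 ≡ 1 mod 17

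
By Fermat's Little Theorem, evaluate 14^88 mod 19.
By Fermat: 14^{18} ≡ 1 (mod 19). 88 = 4×18 + 16. So 14^{88} ≡ 14^{16} ≡ 16 (mod 19)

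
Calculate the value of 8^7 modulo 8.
By repeated squaring mod 8: 8^{1}≡0, 8^{2}≡0, 8^{4}≡0. Then 8^{7} = 8^{4+2+1} ≡ 0 × 0 × 0 ≡ 0 mod 8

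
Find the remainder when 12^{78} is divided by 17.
By Fermat: 12^{16} ≡ 1 mod 17. 78 = 4×16 + 14. So 12^{78} ≡ 12^{14} ≡ 15 mod 17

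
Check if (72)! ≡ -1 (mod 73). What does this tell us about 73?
(72)! mod 73 = 72. Since this equals -1 (mod 73), Wilson confirms 73 is prime.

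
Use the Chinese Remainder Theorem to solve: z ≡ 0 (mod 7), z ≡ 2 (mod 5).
M = 7 × 5 = 35. M₁ = 5, y₁ ≡ 3 (mod 7). M₂ = 7, y₂ ≡ 3 (mod 5). z = 0×5×3 + 2×7×3 ≡ 7 (mod 35)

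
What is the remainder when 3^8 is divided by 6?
By repeated squaring (mod 6): 3^{1}≡3, 3^{2}≡3, 3^{4}≡3, 3^{8}≡3. So 3^{8} ≡ 3 (mod 6)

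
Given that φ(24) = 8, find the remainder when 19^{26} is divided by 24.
By Euler: 19^{8} ≡ 1 mod 24 since gcd(19, 24) = 1. 26 = 3×8 + 2. So 19^{26} ≡ 19^{2} ≡ 1 mod 24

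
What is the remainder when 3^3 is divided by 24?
3^{3} = 27 ≡ 3 (mod 24)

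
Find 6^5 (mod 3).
By repeated squaring (mod 3): 6^{1}≡0, 6^{2}≡0, 6^{4}≡0. Then 6^{5} = 6^{4+1} ≡ 0 × 0 ≡ 0 (mod 3)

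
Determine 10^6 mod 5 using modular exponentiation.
By repeated squaring mod 5: 10^{1}≡0, 10^{2}≡0, 10^{4}≡0. Then 10^{6} = 10^{4+2} ≡ 0 × 0 ≡ 0 mod 5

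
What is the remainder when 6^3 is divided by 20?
6^{3} = 216 ≡ 16 (mod 20)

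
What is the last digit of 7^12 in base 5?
Using Fermat: 7^{4} ≡ 1 (mod 5). 12 ≡ 0 (mod 4). So 7^{12} ≡ 7^{0} ≡ 1 (mod 5)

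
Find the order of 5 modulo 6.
Powers of 5 mod 6: 5^1≡5, 5^2≡1. ord_6(5) = 2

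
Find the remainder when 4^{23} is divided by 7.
By Fermat: 4^{6} ≡ 1 (mod 7). 23 = 3×6 + 5. So 4^{23} ≡ 4^{5} ≡ 2 (mod 7)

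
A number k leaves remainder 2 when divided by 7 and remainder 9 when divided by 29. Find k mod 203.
M = 7 × 29 = 203. M₁ = 29, y₁ ≡ 1 mod 7. M₂ = 7, y₂ ≡ 25 mod 29. k = 2×29×1 + 9×7×25 ≡ 9 mod 203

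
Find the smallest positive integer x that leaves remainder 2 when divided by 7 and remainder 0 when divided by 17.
M = 7 × 17 = 119. M₁ = 17, y₁ ≡ 5 (mod 7). M₂ = 7, y₂ ≡ 5 (mod 17). x = 2×17×5 + 0×7×5 ≡ 51 (mod 119)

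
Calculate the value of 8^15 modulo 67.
By repeated squaring (mod 67): 8^{1}≡8, 8^{2}≡64, 8^{4}≡9, 8^{8}≡14. Then 8^{15} = 8^{8+4+2+1} ≡ 14 × 9 × 64 × 8 ≡ 58 (mod 67)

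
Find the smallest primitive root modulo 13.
g = 2. For each prime q|12: 2^{6}≡12, 2^{4}≡3, none ≡ 1, so ord_13(2) = 12 and 2 is a primitive root.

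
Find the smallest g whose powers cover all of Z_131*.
g = 2. For each prime q|130: 2^{65}≡130, 2^{26}≡53, 2^{10}≡107, none ≡ 1, so ord_131(2) = 130 and 2 is a primitive root.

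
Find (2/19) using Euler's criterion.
(2/19) = 2^{9} mod 19 = -1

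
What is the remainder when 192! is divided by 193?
By Wilson's theorem, (192)! ≡ -1 ≡ 192 (mod 193)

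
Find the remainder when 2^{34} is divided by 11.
By Fermat: 2^{10} ≡ 1 (mod 11). 34 = 3×10 + 4. So 2^{34} ≡ 2^{4} ≡ 5 (mod 11)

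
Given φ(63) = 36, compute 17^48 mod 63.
By Euler: 17^{36} ≡ 1 mod 63 since gcd(17, 63) = 1. 48 = 1×36 + 12. So 17^{48} ≡ 17^{12} ≡ 1 mod 63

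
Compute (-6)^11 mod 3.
By repeated squaring mod 3: (-6)^{1}≡0, (-6)^{2}≡0, (-6)^{4}≡0, (-6)^{8}≡0. Then (-6)^{11} = (-6)^{8+2+1} ≡ 0 × 0 × 0 ≡ 0 mod 3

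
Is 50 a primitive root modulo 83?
ord_83(50) divides 82. For each prime q|82: 50^{41}≡82, 50^{2}≡10, none ≡ 1. So 50 has order 82 and is a primitive root mod 83.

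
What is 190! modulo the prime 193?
(192)! = (190)! × (191) × (192) ≡ -1 mod 193. So (190)! ≡ -1 × [(192)(191)]^(-1) ≡ 96 mod 193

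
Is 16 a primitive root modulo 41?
16^{5} ≡ 1 (mod 41) and 5 < 40, so ord_41(16) = 5 ≠ 40 and 16 is not a primitive root.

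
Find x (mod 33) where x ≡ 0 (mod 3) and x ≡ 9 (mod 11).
M = 3 × 11 = 33. M₁ = 11, y₁ ≡ 2 (mod 3). M₂ = 3, y₂ ≡ 4 (mod 11). x = 0×11×2 + 9×3×4 ≡ 9 (mod 33)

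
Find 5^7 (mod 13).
By repeated squaring (mod 13): 5^{1}≡5, 5^{2}≡12, 5^{4}≡1. Then 5^{7} = 5^{4+2+1} ≡ 1 × 12 × 5 ≡ 8 (mod 13)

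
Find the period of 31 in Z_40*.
Powers of 31 mod 40: 31^1≡31, 31^2≡1. So the order of 31 is 2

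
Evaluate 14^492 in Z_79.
Using Fermat: 14^{78} ≡ 1 mod 79. 492 ≡ 24 mod 78. So 14^{492} ≡ 14^{24} ≡ 52 mod 79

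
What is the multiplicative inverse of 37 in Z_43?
Since 43 is prime, by Fermat 37^(-1) ≡ 37^{41} ≡ 7 mod 43. Verify: 37 × 7 = 259 ≡ 1 mod 43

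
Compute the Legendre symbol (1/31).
(1/31) = 1^{15} mod 31 = 1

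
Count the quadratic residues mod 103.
For prime 103, there are (p-1)/2 = (103-1)/2 = 51 quadratic residues (excluding 0).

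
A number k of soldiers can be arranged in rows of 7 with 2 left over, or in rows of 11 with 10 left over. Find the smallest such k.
M = 7 × 11 = 77. M₁ = 11, y₁ ≡ 2 mod 7. M₂ = 7, y₂ ≡ 8 mod 11. k = 2×11×2 + 10×7×8 ≡ 65 mod 77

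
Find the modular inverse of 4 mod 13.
Since 13 is prime, by Fermat 4^(-1) ≡ 4^{11} ≡ 10 (mod 13). Verify: 4 × 10 = 40 ≡ 1 (mod 13)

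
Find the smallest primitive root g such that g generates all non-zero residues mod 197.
g = 2. For each prime q|196: 2^{98}≡196, 2^{28}≡104, none ≡ 1, so ord_197(2) = 196 and 2 is a primitive root.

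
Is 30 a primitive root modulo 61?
ord_61(30) divides 60. For each prime q|60: 30^{30}≡60, 30^{20}≡13, 30^{12}≡34, none ≡ 1. So 30 has order 60 and is a primitive root mod 61.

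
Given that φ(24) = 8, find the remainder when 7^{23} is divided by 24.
By Euler: 7^{8} ≡ 1 (mod 24) since gcd(7, 24) = 1. 23 = 2×8 + 7. So 7^{23} ≡ 7^{7} ≡ 7 (mod 24)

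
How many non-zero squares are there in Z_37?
For prime 37, there are (p-1)/2 = (37-1)/2 = 18 quadratic residues (excluding 0).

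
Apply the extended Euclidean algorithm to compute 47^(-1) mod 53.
Extended GCD: 47(-9) + 53(8) = 1. So 47^(-1) ≡ -9 ≡ 44 mod 53. Verify: 47 × 44 = 2068 ≡ 1 mod 53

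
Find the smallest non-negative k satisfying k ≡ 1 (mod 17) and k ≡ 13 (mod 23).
M = 17 × 23 = 391. M₁ = 23, y₁ ≡ 3 (mod 17). M₂ = 17, y₂ ≡ 19 (mod 23). k = 1×23×3 + 13×17×19 ≡ 358 (mod 391)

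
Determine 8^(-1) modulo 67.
Since 67 is prime, by Fermat 8^(-1) ≡ 8^{65} ≡ 42 (mod 67). Verify: 8 × 42 = 336 ≡ 1 (mod 67)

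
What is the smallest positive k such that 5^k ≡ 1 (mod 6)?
Powers of 5 mod 6: 5^1≡5, 5^2≡1. So the order of 5 is 2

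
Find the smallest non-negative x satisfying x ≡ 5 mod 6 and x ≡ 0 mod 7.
M = 6 × 7 = 42. M₁ = 7, y₁ ≡ 1 mod 6. M₂ = 6, y₂ ≡ 6 mod 7. x = 5×7×1 + 0×6×6 ≡ 35 mod 42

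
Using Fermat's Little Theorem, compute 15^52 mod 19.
By Fermat: 15^{18} ≡ 1 mod 19. 52 = 2×18 + 16. So 15^{52} ≡ 15^{16} ≡ 6 mod 19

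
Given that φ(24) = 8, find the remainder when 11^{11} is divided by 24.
By Euler: 11^{8} ≡ 1 mod 24 since gcd(11, 24) = 1. 11 = 1×8 + 3. So 11^{11} ≡ 11^{3} ≡ 11 mod 24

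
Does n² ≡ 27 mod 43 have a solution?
By Euler's criterion: 27^{21} ≡ 42 mod 43. Since this equals -1 (≡ 42), 27 is not a QR.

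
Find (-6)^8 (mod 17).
By repeated squaring (mod 17): (-6)^{1}≡11, (-6)^{2}≡2, (-6)^{4}≡4, (-6)^{8}≡16. So (-6)^{8} ≡ 16 (mod 17)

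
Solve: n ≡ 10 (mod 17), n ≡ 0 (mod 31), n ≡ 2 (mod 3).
M = 17 × 31 × 3 = 1581. M₁ = 93, y₁ ≡ 15 (mod 17). M₂ = 51, y₂ ≡ 14 (mod 31). M₃ = 527, y₃ ≡ 2 (mod 3). n = 10×93×15 + 0×51×14 + 2×527×2 ≡ 248 (mod 1581)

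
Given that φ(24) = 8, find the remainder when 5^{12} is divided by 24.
By Euler: 5^{8} ≡ 1 (mod 24) since gcd(5, 24) = 1. 12 = 1×8 + 4. So 5^{12} ≡ 5^{4} ≡ 1 (mod 24)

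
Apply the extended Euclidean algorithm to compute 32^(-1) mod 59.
Extended GCD: 32(24) + 59(-13) = 1. So 32^(-1) ≡ 24 mod 59. Verify: 32 × 24 = 768 ≡ 1 mod 59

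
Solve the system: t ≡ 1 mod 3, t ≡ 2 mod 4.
M = 3 × 4 = 12. M₁ = 4, y₁ ≡ 1 mod 3. M₂ = 3, y₂ ≡ 3 mod 4. t = 1×4×1 + 2×3×3 ≡ 10 mod 12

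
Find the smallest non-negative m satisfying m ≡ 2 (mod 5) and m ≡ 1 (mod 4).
M = 5 × 4 = 20. M₁ = 4, y₁ ≡ 4 (mod 5). M₂ = 5, y₂ ≡ 1 (mod 4). m = 2×4×4 + 1×5×1 ≡ 17 (mod 20)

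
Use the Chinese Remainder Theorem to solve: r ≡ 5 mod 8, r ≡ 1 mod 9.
M = 8 × 9 = 72. M₁ = 9, y₁ ≡ 1 mod 8. M₂ = 8, y₂ ≡ 8 mod 9. r = 5×9×1 + 1×8×8 ≡ 37 mod 72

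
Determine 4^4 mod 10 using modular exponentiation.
4^{4} = 256 ≡ 6 (mod 10)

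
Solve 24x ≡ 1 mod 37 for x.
Since 37 is prime, by Fermat 24^(-1) ≡ 24^{35} ≡ 17 mod 37. Verify: 24 × 17 = 408 ≡ 1 mod 37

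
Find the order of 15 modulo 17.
Powers of 15 mod 17: 15^1≡15, 15^2≡4, 15^3≡9, 15^4≡16, 15^5≡2, 15^6≡13, 15^7≡8, 15^8≡1. Order = 8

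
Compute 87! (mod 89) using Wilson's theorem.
(88)! = (87)! × (88) ≡ -1 (mod 89). So (87)! ≡ -1 × (88)^(-1) ≡ (-1)×(-1) = 1 (mod 89)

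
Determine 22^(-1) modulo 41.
Since 41 is prime, by Fermat 22^(-1) ≡ 22^{39} ≡ 28 mod 41. Verify: 22 × 28 = 616 ≡ 1 mod 41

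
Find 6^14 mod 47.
By repeated squaring mod 47: 6^{1}≡6, 6^{2}≡36, 6^{4}≡27, 6^{8}≡24. Then 6^{14} = 6^{8+4+2} ≡ 24 × 27 × 36 ≡ 16 mod 47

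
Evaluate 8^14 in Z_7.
Using Fermat: 8^{6} ≡ 1 (mod 7). 14 ≡ 2 (mod 6). So 8^{14} ≡ 8^{2} ≡ 1 (mod 7)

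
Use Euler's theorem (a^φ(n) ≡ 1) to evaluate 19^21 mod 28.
By Euler: 19^{12} ≡ 1 mod 28 since gcd(19, 28) = 1. 21 = 1×12 + 9. So 19^{21} ≡ 19^{9} ≡ 27 mod 28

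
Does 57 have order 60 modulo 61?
57^{15} ≡ 1 (mod 61) and 15 < 60, so ord_61(57) = 15 ≠ 60 and 57 is not a primitive root.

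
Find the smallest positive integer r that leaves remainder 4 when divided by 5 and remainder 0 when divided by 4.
M = 5 × 4 = 20. M₁ = 4, y₁ ≡ 4 (mod 5). M₂ = 5, y₂ ≡ 1 (mod 4). r = 4×4×4 + 0×5×1 ≡ 4 (mod 20)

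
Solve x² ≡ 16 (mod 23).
The square roots of 16 mod 23 are 4 and 19. Verify: 4² = 16 ≡ 16 (mod 23)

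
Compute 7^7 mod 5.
Using Fermat: 7^{4} ≡ 1 mod 5. 7 ≡ 3 mod 4. So 7^{7} ≡ 7^{3} ≡ 3 mod 5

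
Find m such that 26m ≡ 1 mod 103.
Since 103 is prime, by Fermat 26^(-1) ≡ 26^{101} ≡ 4 mod 103. Verify: 26 × 4 = 104 ≡ 1 mod 103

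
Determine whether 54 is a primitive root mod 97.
54^{24} ≡ 1 (mod 97) and 24 < 96, so ord_97(54) = 24 ≠ 96 and 54 is not a primitive root.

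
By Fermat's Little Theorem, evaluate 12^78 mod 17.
By Fermat: 12^{16} ≡ 1 (mod 17). 78 = 4×16 + 14. So 12^{78} ≡ 12^{14} ≡ 15 (mod 17)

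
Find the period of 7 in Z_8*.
Powers of 7 mod 8: 7^1≡7, 7^2≡1. So the order of 7 is 2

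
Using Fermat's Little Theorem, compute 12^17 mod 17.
By Fermat: 12^{16} ≡ 1 (mod 17). So 12^{17} = 12^{16} · 12^{1} ≡ 12^{1} ≡ 12 (mod 17)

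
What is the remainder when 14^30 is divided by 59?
By repeated squaring mod 59: 14^{1}≡14, 14^{2}≡19, 14^{4}≡7, 14^{8}≡49, 14^{16}≡41. Then 14^{30} = 14^{16+8+4+2} ≡ 41 × 49 × 7 × 19 ≡ 45 mod 59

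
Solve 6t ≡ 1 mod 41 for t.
Since 41 is prime, by Fermat 6^(-1) ≡ 6^{39} ≡ 7 mod 41. Verify: 6 × 7 = 42 ≡ 1 mod 41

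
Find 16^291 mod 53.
Using Fermat: 16^{52} ≡ 1 mod 53. 291 ≡ 31 mod 52. So 16^{291} ≡ 16^{31} ≡ 24 mod 53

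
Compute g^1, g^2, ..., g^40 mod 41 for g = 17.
17^1, 17^2, ..., 17^{40} mod 41: [17, 2, 34, 4, 27, 8, 13, 16, 26, 32, 11, 23, 22, 5, 3, 10, 6, 20, 12, 40, 24, 39, 7, 37, 14, 33, 28, 25, 15, 9, 30, 18, 19, 36, 38, 31, 35, 21, 29, 1]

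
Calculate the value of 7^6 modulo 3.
Using Fermat: 7^{2} ≡ 1 (mod 3). 6 ≡ 0 (mod 2). So 7^{6} ≡ 7^{0} ≡ 1 (mod 3)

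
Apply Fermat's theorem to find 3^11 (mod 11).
By Fermat: 3^{10} ≡ 1 (mod 11). So 3^{11} = 3^{10} · 3^{1} ≡ 3^{1} ≡ 3 (mod 11)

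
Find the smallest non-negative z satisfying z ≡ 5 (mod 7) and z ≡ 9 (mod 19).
M = 7 × 19 = 133. M₁ = 19, y₁ ≡ 3 (mod 7). M₂ = 7, y₂ ≡ 11 (mod 19). z = 5×19×3 + 9×7×11 ≡ 47 (mod 133)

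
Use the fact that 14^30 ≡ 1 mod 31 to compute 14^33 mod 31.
By Fermat: 14^{30} ≡ 1 mod 31. So 14^{33} = 14^{30} · 14^{3} ≡ 14^{3} ≡ 16 mod 31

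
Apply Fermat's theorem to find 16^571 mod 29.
By Fermat: 16^{28} ≡ 1 mod 29. 571 ≡ 11 mod 28. So 16^{571} ≡ 16^{11} ≡ 25 mod 29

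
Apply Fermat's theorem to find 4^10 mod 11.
By Fermat's Little Theorem, 4^{10} ≡ 1 mod 11 since 11 is prime and gcd(4, 11) = 1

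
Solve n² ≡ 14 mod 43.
The square roots of 14 mod 43 are 10 and 33. Verify: 10² = 100 ≡ 14 mod 43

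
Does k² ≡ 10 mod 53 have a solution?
By Euler's criterion: 10^{26} ≡ 1 mod 53. Since this equals 1, 10 is a QR.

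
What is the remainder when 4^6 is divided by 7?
Using Fermat: 4^{6} ≡ 1 (mod 7). 6 ≡ 0 (mod 6). So 4^{6} ≡ 4^{0} ≡ 1 (mod 7)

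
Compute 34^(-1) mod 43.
Since 43 is prime, by Fermat 34^(-1) ≡ 34^{41} ≡ 19 mod 43. Verify: 34 × 19 = 646 ≡ 1 mod 43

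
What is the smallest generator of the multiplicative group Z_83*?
g = 2. For each prime q|82: 2^{41}≡82, 2^{2}≡4, none ≡ 1, so ord_83(2) = 82 and 2 is a primitive root.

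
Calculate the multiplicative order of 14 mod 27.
Powers of 14 mod 27: 14^1≡14, 14^2≡7, 14^3≡17, 14^4≡22, 14^5≡11, 14^6≡19, 14^7≡23, 14^8≡25, 14^9≡26, 14^10≡13, 14^11≡20, 14^12≡10, 14^13≡5, 14^14≡16, 14^15≡8, 14^16≡4, 14^17≡2, 14^18≡1. Order = 18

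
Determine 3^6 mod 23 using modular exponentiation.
By repeated squaring mod 23: 3^{1}≡3, 3^{2}≡9, 3^{4}≡12. Then 3^{6} = 3^{4+2} ≡ 12 × 9 ≡ 16 mod 23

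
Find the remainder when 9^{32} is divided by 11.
By Fermat: 9^{10} ≡ 1 mod 11. 32 = 3×10 + 2. So 9^{32} ≡ 9^{2} ≡ 4 mod 11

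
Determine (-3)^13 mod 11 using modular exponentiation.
Using Fermat: (-3)^{10} ≡ 1 mod 11. 13 ≡ 3 mod 10. So (-3)^{13} ≡ (-3)^{3} ≡ 6 mod 11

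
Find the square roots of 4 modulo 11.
The square roots of 4 mod 11 are 9 and 2. Verify: 9² = 81 ≡ 4 (mod 11)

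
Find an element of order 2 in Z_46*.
45 has order 2 mod 46 since 45^{2} ≡ 1 mod 46 and no smaller power works.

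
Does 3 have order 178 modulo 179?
3^{89} ≡ 1 (mod 179) and 89 < 178, so ord_179(3) = 89 ≠ 178 and 3 is not a primitive root.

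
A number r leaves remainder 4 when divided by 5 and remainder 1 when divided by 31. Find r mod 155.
M = 5 × 31 = 155. M₁ = 31, y₁ ≡ 1 mod 5. M₂ = 5, y₂ ≡ 25 mod 31. r = 4×31×1 + 1×5×25 ≡ 94 mod 155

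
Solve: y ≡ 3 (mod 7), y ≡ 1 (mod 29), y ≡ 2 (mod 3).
M = 7 × 29 × 3 = 609. M₁ = 87, y₁ ≡ 5 (mod 7). M₂ = 21, y₂ ≡ 18 (mod 29). M₃ = 203, y₃ ≡ 2 (mod 3). y = 3×87×5 + 1×21×18 + 2×203×2 ≡ 59 (mod 609)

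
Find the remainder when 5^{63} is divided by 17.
By Fermat: 5^{16} ≡ 1 (mod 17). 63 = 3×16 + 15. So 5^{63} ≡ 5^{15} ≡ 7 (mod 17)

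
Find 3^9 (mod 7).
Using Fermat: 3^{6} ≡ 1 (mod 7). 9 ≡ 3 (mod 6). So 3^{9} ≡ 3^{3} ≡ 6 (mod 7)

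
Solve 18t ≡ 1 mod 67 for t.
Since 67 is prime, by Fermat 18^(-1) ≡ 18^{65} ≡ 41 mod 67. Verify: 18 × 41 = 738 ≡ 1 mod 67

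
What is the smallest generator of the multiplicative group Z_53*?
g = 2. Powers: [2, 4, 8, 16, 32, 11, 22, ...] generates all 52 non-zero residues.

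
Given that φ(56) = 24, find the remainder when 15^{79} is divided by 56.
By Euler: 15^{24} ≡ 1 mod 56 since gcd(15, 56) = 1. 79 = 3×24 + 7. So 15^{79} ≡ 15^{7} ≡ 15 mod 56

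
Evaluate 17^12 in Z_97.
By repeated squaring (mod 97): 17^{1}≡17, 17^{2}≡95, 17^{4}≡4, 17^{8}≡16. Then 17^{12} = 17^{8+4} ≡ 16 × 4 ≡ 64 (mod 97)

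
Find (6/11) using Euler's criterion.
(6/11) = 6^{5} mod 11 = -1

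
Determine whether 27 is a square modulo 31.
By Euler's criterion: 27^{15} ≡ 30 mod 31. Since this equals -1 (≡ 30), 27 is not a QR.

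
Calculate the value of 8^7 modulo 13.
By repeated squaring (mod 13): 8^{1}≡8, 8^{2}≡12, 8^{4}≡1. Then 8^{7} = 8^{4+2+1} ≡ 1 × 12 × 8 ≡ 5 (mod 13)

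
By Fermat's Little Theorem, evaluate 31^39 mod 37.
By Fermat: 31^{36} ≡ 1 mod 37. So 31^{39} = 31^{36} · 31^{3} ≡ 31^{3} ≡ 6 mod 37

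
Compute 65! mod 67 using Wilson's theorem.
(66)! = (65)! × (66) ≡ -1 mod 67. So (65)! ≡ -1 × (66)^(-1) ≡ (-1)×(-1) = 1 mod 67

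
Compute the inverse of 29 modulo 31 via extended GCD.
Extended GCD: 29(15) + 31(-14) = 1. So 29^(-1) ≡ 15 (mod 31). Verify: 29 × 15 = 435 ≡ 1 (mod 31)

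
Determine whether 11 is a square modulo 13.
By Euler's criterion: 11^{6} ≡ 12 mod 13. Since this equals -1 (≡ 12), 11 is not a QR.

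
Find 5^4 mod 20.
5^{4} = 625 ≡ 5 mod 20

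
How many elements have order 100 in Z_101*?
Number of primitive roots mod 101 = φ(p-1) = φ(100) = 40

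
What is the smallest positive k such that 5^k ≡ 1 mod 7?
Powers of 5 mod 7: 5^1≡5, 5^2≡4, 5^3≡6, 5^4≡2, 5^5≡3, 5^6≡1. Order = 6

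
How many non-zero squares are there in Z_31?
Exactly half the non-zero residues mod a prime are QRs: (31-1)/2 = 15.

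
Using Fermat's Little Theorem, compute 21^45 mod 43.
By Fermat: 21^{42} ≡ 1 (mod 43). So 21^{45} = 21^{42} · 21^{3} ≡ 21^{3} ≡ 16 (mod 43)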